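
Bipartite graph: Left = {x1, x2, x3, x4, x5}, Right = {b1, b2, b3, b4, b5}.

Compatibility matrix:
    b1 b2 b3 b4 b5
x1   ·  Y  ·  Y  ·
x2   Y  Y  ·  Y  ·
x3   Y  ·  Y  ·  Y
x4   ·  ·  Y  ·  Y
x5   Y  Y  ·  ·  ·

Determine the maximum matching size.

A valid assignment of size 5: x1–b4, x2–b1, x3–b5, x4–b3, x5–b2.
This saturates every left vertex, so 5 is the maximum.

5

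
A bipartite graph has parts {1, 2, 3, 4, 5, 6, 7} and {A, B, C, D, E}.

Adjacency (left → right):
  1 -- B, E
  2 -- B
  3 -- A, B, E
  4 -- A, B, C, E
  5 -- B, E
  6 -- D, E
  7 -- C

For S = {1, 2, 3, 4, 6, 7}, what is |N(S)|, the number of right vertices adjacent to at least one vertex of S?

The union of neighbours of {1, 2, 3, 4, 6, 7} is {A, B, C, D, E}, which has 5 elements.
Since |N(S)| = 5 < |S| = 6, Hall's condition fails for this subset.

5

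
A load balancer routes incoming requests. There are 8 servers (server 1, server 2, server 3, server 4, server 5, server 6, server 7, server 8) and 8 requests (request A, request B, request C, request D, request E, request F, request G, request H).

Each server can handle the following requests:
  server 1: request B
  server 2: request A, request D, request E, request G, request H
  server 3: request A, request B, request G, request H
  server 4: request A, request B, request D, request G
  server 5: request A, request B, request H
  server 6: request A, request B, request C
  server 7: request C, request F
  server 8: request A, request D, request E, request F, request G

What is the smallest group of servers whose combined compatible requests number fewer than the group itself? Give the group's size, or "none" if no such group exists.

A matching saturating every server exists, for instance server 1→request B, server 2→request H, server 3→request G, server 4→request D, server 5→request A, server 6→request C, server 7→request F, server 8→request E.
By Hall's marriage theorem, this means |N(S)| ≥ |S| for every subset S, so no violating subset exists.

none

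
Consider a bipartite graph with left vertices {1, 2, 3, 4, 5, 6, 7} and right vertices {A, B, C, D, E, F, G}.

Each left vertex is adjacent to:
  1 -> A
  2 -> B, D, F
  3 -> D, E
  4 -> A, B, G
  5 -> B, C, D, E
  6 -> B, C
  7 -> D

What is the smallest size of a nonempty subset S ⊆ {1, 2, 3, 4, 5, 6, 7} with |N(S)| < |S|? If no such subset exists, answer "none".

none

A matching saturating every left vertex exists, for instance 1→A, 2→F, 3→E, 4→G, 5→B, 6→C, 7→D.
By Hall's marriage theorem, this means |N(S)| ≥ |S| for every subset S, so no violating subset exists.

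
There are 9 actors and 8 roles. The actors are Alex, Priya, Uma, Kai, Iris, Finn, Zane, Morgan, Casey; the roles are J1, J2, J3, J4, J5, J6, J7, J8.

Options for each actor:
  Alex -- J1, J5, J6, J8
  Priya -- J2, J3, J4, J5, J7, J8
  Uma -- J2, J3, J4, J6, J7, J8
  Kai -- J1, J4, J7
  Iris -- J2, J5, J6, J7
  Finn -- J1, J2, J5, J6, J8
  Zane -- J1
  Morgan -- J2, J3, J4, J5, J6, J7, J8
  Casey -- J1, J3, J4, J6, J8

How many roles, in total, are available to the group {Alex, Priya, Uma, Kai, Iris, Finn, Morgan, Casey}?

8

The union of neighbours of {Alex, Priya, Uma, Kai, Iris, Finn, Morgan, Casey} is {J1, J2, J3, J4, J5, J6, J7, J8}, which has 8 elements.
Since |N(S)| = 8 ≥ |S| = 8, Hall's condition holds for this subset.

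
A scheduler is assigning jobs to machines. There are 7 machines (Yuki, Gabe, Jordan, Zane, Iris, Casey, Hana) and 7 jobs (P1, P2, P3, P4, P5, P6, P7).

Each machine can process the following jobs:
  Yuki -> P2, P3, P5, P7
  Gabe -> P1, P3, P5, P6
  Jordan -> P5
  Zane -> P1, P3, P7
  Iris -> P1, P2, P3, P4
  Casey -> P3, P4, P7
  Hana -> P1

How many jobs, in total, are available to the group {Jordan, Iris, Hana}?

5

The union of neighbours of {Jordan, Iris, Hana} is {P1, P2, P3, P4, P5}, which has 5 elements.
Since |N(S)| = 5 ≥ |S| = 3, Hall's condition holds for this subset.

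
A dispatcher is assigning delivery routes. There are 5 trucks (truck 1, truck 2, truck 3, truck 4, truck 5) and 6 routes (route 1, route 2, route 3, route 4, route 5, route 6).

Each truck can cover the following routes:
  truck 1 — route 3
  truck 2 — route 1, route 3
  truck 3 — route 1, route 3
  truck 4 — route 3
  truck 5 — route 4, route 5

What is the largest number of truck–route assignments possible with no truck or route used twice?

A valid assignment of size 3: truck 1–route 3, truck 2–route 1, truck 5–route 4.
The set {truck 1, truck 2, truck 3, truck 4} has only 2 neighbours ({route 1, route 3}), so by Hall's theorem at most 3 of the 5 trucks can be matched.

3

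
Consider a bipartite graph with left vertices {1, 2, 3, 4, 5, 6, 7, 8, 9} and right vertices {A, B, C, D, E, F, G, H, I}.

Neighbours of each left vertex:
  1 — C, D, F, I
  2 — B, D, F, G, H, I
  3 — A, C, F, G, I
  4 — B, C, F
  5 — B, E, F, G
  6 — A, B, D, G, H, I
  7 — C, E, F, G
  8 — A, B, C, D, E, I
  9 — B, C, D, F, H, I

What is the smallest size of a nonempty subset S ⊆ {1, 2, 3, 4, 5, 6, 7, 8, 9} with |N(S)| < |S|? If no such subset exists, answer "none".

A matching saturating every left vertex exists, for instance 1→I, 2→D, 3→A, 4→F, 5→B, 6→G, 7→C, 8→E, 9→H.
By Hall's marriage theorem, this means |N(S)| ≥ |S| for every subset S, so no violating subset exists.

none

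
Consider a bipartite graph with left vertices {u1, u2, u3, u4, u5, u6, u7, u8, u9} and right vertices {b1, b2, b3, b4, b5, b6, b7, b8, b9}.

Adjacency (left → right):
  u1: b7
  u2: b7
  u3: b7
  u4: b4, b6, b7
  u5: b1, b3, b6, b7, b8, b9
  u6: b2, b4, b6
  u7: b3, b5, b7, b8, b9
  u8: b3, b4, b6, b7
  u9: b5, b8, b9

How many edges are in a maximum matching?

A valid assignment of size 7: u1→b7, u4→b4, u5→b1, u6→b6, u7→b8, u8→b3, u9→b5.
The set {u1, u2, u3} has only 1 neighbour ({b7}), so by Hall's theorem at most 7 of the 9 left vertices can be matched.

7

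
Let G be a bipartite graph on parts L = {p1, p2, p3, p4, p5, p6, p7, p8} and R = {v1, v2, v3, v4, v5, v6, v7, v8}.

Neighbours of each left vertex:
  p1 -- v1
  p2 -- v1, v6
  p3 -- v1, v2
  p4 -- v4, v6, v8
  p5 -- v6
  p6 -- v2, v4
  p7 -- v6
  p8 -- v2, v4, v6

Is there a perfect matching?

No

The set {p1, p2, p3, p5, p6, p7, p8} has only 4 neighbours ({v1, v2, v4, v6}), so by Hall's theorem at most 5 of the 8 left vertices can be matched.
Hence no matching covers every left vertex.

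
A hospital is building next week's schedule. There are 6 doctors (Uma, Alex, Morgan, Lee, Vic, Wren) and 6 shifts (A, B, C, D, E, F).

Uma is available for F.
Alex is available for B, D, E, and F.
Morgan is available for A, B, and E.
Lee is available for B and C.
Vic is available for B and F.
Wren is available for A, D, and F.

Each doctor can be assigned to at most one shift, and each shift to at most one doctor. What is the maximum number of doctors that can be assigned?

A valid assignment of size 6: Uma–F, Alex–E, Morgan–A, Lee–C, Vic–B, Wren–D.
This saturates every doctor, so 6 is the maximum.

6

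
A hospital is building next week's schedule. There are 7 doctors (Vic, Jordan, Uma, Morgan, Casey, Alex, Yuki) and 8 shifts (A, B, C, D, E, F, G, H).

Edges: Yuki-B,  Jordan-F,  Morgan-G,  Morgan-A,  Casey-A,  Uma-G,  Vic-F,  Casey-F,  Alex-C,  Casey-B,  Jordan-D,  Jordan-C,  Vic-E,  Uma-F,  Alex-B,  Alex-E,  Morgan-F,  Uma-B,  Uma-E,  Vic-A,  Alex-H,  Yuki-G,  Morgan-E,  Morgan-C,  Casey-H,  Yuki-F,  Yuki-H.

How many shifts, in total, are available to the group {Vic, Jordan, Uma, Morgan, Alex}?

The union of neighbours of {Vic, Jordan, Uma, Morgan, Alex} is {A, B, C, D, E, F, G, H}, which has 8 elements.
Since |N(S)| = 8 ≥ |S| = 5, Hall's condition holds for this subset.

8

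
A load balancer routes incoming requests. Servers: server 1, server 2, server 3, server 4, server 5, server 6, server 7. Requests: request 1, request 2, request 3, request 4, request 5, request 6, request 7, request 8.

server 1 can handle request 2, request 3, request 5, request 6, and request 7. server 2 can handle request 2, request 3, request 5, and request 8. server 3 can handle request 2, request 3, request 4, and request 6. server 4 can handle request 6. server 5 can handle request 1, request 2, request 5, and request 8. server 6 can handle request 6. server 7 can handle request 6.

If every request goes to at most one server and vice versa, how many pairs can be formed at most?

5

A valid assignment of size 5: server 1–request 7, server 2–request 3, server 3–request 4, server 4–request 6, server 5–request 5.
The set {server 4, server 6, server 7} has only 1 neighbour ({request 6}), so by Hall's theorem at most 5 of the 7 servers can be matched.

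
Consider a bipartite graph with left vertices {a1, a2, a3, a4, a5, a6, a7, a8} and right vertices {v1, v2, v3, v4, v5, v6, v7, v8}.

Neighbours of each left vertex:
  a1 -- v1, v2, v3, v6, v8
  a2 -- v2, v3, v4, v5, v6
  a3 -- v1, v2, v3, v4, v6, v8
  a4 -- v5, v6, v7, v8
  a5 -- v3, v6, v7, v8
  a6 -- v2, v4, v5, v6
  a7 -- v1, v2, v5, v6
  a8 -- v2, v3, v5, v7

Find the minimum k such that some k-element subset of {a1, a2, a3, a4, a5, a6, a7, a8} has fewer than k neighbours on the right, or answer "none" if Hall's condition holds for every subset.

none

A matching saturating every left vertex exists, for instance a1→v6, a2→v5, a3→v3, a4→v8, a5→v7, a6→v4, a7→v1, a8→v2.
By Hall's marriage theorem, this means |N(S)| ≥ |S| for every subset S, so no violating subset exists.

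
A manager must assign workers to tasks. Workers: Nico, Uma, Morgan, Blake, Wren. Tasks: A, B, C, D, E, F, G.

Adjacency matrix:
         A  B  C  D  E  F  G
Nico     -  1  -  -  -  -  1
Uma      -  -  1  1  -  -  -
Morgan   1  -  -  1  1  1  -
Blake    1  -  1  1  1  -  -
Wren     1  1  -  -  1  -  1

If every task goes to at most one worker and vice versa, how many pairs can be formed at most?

5

One maximum matching: Nico–G, Uma–C, Morgan–D, Blake–E, Wren–B.
This saturates every worker, so 5 is the maximum.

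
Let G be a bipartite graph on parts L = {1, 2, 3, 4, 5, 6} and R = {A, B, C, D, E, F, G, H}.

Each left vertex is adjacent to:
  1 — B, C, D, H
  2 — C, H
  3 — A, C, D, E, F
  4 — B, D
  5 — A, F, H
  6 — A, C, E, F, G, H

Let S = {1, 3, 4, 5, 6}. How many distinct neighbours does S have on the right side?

8

The union of neighbours of {1, 3, 4, 5, 6} is {A, B, C, D, E, F, G, H}, which has 8 elements.
Since |N(S)| = 8 ≥ |S| = 5, Hall's condition holds for this subset.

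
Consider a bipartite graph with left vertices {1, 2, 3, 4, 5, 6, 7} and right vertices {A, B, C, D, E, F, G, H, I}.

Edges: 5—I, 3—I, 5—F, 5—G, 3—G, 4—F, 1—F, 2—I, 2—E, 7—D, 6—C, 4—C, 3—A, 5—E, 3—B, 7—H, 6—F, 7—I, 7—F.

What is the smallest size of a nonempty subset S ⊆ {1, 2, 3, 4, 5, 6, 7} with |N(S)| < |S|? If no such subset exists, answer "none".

Take S = {1, 4, 6}. Its neighbourhood is {C, F}, so |N(S)| = 2 < |S| = 3.
Every subset of size less than 3 has at least as many neighbours as members, so 3 is the minimum.

3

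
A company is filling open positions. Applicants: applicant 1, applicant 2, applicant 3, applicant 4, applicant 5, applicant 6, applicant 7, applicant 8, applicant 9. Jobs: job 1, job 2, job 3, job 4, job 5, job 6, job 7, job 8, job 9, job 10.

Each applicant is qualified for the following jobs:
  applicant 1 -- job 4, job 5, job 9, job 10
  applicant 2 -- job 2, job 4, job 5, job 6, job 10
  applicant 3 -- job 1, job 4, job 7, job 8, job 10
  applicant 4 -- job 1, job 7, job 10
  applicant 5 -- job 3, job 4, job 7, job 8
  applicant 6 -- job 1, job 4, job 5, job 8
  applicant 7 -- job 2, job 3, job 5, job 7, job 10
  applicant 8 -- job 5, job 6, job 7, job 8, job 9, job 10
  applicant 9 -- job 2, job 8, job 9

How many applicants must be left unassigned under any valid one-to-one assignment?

One maximum matching: applicant 1-job 10, applicant 2-job 4, applicant 3-job 7, applicant 4-job 1, applicant 5-job 3, applicant 6-job 8, applicant 7-job 2, applicant 8-job 5, applicant 9-job 9.
All 9 applicants are matched, so no larger matching exists.
That matches 9 of the 9, leaving 0 unmatched; no matching can do better.

0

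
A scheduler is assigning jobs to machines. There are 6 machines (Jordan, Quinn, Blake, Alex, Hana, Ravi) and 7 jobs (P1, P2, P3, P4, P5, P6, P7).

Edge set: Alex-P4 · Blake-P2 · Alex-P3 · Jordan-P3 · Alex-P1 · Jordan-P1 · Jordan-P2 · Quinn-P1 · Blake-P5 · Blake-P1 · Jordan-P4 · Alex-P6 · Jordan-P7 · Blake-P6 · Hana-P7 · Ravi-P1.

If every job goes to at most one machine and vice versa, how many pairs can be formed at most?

5

A valid assignment of size 5: Jordan→P3, Quinn→P1, Blake→P5, Alex→P6, Hana→P7.
The set {Quinn, Ravi} has only 1 neighbour ({P1}), so by Hall's theorem at most 5 of the 6 machines can be matched.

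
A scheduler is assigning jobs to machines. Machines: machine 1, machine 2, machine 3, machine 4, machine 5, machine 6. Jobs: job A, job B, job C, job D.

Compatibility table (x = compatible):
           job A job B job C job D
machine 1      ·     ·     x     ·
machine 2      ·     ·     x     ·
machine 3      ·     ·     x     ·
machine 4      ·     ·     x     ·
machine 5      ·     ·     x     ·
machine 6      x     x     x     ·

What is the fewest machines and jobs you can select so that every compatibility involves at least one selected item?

2

The 2 edges machine 1–job C, machine 6–job A form a matching, so any vertex cover needs at least 2 vertices (one per matched edge).
Conversely {machine 6, job C} meets every edge and has exactly 2 vertices, so 2 is optimal.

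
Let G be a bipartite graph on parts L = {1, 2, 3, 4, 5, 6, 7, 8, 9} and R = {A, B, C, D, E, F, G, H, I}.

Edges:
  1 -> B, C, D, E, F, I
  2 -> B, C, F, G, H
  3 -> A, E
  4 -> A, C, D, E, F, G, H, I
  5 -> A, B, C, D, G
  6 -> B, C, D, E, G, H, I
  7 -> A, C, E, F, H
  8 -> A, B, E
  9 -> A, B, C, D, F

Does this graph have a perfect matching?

Yes

A valid assignment of size 9: 1→F, 2→C, 3→E, 4→G, 5→D, 6→I, 7→H, 8→B, 9→A.
All 9 left vertices are covered.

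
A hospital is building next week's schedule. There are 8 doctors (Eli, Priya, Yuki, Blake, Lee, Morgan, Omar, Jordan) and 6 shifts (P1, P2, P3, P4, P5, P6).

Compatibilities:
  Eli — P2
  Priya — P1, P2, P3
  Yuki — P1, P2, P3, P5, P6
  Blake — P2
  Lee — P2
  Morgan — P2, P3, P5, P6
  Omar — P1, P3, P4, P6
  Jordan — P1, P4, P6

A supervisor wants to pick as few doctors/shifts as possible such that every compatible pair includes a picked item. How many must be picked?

The 6 edges Eli–P2, Priya–P3, Yuki–P6, Morgan–P5, Omar–P4, Jordan–P1 form a matching, so any vertex cover needs at least 6 vertices (one per matched edge).
Conversely {Priya, Yuki, Morgan, Omar, Jordan, P2} meets every edge and has exactly 6 vertices, so 6 is optimal.

6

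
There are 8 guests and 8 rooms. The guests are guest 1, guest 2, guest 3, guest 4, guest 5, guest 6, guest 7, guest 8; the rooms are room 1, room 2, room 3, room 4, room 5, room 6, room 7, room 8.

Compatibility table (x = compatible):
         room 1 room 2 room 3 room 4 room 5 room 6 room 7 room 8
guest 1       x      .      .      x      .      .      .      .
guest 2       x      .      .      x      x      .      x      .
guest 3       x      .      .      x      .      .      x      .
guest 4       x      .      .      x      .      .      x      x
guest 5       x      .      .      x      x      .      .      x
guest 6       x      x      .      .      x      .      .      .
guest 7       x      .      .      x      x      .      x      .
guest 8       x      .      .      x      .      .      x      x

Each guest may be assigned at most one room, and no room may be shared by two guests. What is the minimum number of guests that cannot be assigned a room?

A valid assignment of size 6: guest 1–room 1, guest 2–room 5, guest 3–room 4, guest 4–room 7, guest 5–room 8, guest 6–room 2.
The set {guest 1, guest 2, guest 3, guest 4, guest 5, guest 7, guest 8} has only 5 neighbours ({room 1, room 4, room 5, room 7, room 8}), so by Hall's theorem at most 6 of the 8 guests can be matched.
That matches 6 of the 8, leaving 2 unmatched; no matching can do better.

2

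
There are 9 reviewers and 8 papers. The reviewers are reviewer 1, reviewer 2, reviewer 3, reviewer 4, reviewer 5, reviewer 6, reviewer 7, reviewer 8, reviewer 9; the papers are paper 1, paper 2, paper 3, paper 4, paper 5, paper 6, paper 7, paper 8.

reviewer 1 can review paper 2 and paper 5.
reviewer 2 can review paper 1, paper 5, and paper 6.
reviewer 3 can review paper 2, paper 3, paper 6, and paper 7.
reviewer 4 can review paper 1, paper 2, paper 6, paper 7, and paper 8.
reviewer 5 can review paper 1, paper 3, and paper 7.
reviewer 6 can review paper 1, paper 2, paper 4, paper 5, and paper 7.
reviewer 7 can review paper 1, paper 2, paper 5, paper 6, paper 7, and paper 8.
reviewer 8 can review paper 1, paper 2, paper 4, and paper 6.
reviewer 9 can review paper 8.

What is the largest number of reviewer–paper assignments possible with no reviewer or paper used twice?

One maximum matching: reviewer 1→paper 5, reviewer 2→paper 1, reviewer 3→paper 7, reviewer 4→paper 2, reviewer 5→paper 3, reviewer 6→paper 4, reviewer 7→paper 8, reviewer 8→paper 6.
The set {reviewer 1, reviewer 2, reviewer 3, reviewer 4, reviewer 5, reviewer 6, reviewer 7, reviewer 8, reviewer 9} has only 8 neighbours ({paper 1, paper 2, paper 3, paper 4, paper 5, paper 6, paper 7, paper 8}), so by Hall's theorem at most 8 of the 9 reviewers can be matched.

8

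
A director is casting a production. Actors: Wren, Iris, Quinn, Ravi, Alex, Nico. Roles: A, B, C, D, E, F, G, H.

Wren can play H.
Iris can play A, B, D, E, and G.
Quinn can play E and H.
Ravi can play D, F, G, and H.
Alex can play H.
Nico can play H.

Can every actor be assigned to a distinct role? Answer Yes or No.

No

The set {Wren, Alex, Nico} has only 1 neighbour ({H}), so by Hall's theorem at most 4 of the 6 actors can be matched.
Hence no matching covers every actor.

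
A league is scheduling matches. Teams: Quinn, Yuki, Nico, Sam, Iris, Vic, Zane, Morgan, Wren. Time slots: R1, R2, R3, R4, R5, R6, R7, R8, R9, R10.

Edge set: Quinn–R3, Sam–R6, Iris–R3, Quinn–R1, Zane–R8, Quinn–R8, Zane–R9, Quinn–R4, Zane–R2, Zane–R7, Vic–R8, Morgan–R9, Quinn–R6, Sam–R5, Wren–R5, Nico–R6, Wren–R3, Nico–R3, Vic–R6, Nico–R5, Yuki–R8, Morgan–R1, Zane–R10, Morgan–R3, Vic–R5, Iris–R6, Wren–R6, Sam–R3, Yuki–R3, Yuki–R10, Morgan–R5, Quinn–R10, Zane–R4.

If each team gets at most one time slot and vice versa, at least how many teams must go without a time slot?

For example, pair Quinn–R4, Yuki–R10, Nico–R5, Sam–R3, Iris–R6, Vic–R8, Zane–R2, Morgan–R9.
The set {Nico, Sam, Iris, Wren} has only 3 neighbours ({R3, R5, R6}), so by Hall's theorem at most 8 of the 9 teams can be matched.
That matches 8 of the 9, leaving 1 unmatched; no matching can do better.

1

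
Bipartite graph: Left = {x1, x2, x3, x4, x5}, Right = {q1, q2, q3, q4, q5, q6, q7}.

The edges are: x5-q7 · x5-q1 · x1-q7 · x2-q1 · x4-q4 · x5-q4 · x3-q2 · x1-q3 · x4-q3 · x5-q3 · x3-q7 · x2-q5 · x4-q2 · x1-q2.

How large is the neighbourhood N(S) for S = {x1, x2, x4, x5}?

6

The union of neighbours of {x1, x2, x4, x5} is {q1, q2, q3, q4, q5, q7}, which has 6 elements.
Since |N(S)| = 6 ≥ |S| = 4, Hall's condition holds for this subset.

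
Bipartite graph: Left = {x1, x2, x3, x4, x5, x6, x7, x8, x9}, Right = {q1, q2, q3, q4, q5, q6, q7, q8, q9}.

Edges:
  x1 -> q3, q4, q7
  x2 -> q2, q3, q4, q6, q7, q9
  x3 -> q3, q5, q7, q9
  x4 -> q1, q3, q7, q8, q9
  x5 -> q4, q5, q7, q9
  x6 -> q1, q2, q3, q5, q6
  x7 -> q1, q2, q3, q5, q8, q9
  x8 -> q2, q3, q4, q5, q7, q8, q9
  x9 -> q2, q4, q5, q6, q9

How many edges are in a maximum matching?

For example, pair x1→q3, x2→q6, x3→q7, x4→q8, x5→q5, x6→q1, x7→q2, x8→q4, x9→q9.
This saturates every left vertex, so 9 is the maximum.

9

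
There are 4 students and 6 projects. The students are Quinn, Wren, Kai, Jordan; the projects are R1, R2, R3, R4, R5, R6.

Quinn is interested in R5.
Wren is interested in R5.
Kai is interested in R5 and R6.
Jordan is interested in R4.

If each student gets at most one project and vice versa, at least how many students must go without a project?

1

One maximum matching: Quinn→R5, Kai→R6, Jordan→R4.
The set {Quinn, Wren} has only 1 neighbour ({R5}), so by Hall's theorem at most 3 of the 4 students can be matched.
That matches 3 of the 4, leaving 1 unmatched; no matching can do better.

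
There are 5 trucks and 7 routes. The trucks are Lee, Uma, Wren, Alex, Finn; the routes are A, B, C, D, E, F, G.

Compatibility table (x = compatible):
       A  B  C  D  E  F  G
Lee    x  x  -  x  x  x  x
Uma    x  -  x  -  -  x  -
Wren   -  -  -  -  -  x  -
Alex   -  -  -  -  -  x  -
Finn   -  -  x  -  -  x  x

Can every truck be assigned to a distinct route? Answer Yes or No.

The set {Wren, Alex} has only 1 neighbour ({F}), so by Hall's theorem at most 4 of the 5 trucks can be matched.
Hence no matching covers every truck.

No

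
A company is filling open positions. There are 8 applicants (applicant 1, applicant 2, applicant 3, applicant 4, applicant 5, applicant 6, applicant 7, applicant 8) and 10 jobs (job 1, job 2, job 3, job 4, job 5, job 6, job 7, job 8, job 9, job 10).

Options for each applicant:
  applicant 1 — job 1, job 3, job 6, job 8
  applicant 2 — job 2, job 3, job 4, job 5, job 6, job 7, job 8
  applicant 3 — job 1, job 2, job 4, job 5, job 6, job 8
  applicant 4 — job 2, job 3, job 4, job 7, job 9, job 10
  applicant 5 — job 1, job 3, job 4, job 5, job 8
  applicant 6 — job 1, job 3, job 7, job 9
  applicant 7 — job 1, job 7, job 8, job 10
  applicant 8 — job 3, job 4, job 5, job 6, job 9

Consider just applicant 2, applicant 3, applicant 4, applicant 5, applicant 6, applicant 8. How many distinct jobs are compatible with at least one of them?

10

The union of neighbours of {applicant 2, applicant 3, applicant 4, applicant 5, applicant 6, applicant 8} is {job 1, job 2, job 3, job 4, job 5, job 6, job 7, job 8, job 9, job 10}, which has 10 elements.
Since |N(S)| = 10 ≥ |S| = 6, Hall's condition holds for this subset.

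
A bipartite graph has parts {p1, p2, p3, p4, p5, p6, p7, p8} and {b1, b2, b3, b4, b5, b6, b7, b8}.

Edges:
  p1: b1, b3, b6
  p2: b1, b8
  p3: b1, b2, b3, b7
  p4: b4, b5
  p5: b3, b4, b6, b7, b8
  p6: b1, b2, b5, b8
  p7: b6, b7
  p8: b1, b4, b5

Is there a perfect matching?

For example, pair p1–b3, p2–b1, p3–b2, p4–b4, p5–b7, p6–b8, p7–b6, p8–b5.
Every left vertex is matched, so this is a perfect matching.

Yes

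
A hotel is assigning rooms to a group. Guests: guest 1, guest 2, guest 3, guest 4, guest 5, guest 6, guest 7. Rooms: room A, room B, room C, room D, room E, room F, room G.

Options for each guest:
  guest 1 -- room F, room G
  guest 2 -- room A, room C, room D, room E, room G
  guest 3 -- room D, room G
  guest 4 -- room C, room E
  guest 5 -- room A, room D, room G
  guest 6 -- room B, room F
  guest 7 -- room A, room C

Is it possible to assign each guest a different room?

One maximum matching: guest 1→room F, guest 2→room D, guest 3→room G, guest 4→room E, guest 5→room A, guest 6→room B, guest 7→room C.
Every guest is matched, so this is a perfect matching.

Yes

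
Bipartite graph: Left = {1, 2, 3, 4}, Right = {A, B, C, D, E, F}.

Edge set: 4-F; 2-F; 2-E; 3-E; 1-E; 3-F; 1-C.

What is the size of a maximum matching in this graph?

3

A valid assignment of size 3: 1-C, 2-F, 3-E.
The set {2, 3, 4} has only 2 neighbours ({E, F}), so by Hall's theorem at most 3 of the 4 left vertices can be matched.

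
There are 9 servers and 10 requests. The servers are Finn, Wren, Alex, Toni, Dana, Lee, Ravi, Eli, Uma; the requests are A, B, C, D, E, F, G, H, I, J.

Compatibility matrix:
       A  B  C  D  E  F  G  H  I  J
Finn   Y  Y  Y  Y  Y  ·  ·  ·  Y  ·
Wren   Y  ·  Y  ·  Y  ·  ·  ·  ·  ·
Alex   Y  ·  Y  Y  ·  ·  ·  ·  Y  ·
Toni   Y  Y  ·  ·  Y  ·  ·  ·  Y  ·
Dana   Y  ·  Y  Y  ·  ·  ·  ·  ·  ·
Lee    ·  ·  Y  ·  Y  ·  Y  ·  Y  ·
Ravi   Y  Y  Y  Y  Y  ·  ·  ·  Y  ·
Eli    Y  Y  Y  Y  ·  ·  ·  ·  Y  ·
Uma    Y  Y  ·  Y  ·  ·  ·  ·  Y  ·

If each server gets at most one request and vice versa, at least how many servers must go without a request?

A valid assignment of size 7: Finn-E, Wren-C, Alex-I, Toni-B, Dana-D, Lee-G, Ravi-A.
The set {Finn, Wren, Alex, Toni, Dana, Ravi, Eli, Uma} has only 6 neighbours ({A, B, C, D, E, I}), so by Hall's theorem at most 7 of the 9 servers can be matched.
That matches 7 of the 9, leaving 2 unmatched; no matching can do better.

2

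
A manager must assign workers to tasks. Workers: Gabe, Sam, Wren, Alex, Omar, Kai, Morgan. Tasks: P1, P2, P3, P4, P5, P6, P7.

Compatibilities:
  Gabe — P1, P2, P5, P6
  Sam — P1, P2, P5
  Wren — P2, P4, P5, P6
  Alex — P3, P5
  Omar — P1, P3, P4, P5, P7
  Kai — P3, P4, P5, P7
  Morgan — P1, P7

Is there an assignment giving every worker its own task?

A valid assignment of size 7: Gabe→P6, Sam→P2, Wren→P4, Alex→P5, Omar→P3, Kai→P7, Morgan→P1.
Every worker is matched, so this is a perfect matching.

Yes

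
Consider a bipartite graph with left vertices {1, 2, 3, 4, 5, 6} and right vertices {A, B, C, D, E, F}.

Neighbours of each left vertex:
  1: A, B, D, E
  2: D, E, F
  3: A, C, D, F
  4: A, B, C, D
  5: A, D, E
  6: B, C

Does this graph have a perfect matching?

For example, pair 1-E, 2-F, 3-C, 4-A, 5-D, 6-B.
Every left vertex is matched, so this is a perfect matching.

Yes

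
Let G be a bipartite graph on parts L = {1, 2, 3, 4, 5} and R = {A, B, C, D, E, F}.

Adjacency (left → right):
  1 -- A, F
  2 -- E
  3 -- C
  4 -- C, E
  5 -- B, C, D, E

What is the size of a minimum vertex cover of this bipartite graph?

A maximum matching has 4 edges (e.g. 1–F, 2–E, 3–C, 5–B).
By König's theorem the minimum vertex cover has the same size. One such cover is {1, 5, C, E}.

4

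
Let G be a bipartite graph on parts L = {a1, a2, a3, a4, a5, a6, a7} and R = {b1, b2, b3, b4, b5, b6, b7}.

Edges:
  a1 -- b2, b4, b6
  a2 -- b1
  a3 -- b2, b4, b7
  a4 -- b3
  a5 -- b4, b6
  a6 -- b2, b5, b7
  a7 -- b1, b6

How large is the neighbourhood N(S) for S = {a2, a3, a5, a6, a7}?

The union of neighbours of {a2, a3, a5, a6, a7} is {b1, b2, b4, b5, b6, b7}, which has 6 elements.
Since |N(S)| = 6 ≥ |S| = 5, Hall's condition holds for this subset.

6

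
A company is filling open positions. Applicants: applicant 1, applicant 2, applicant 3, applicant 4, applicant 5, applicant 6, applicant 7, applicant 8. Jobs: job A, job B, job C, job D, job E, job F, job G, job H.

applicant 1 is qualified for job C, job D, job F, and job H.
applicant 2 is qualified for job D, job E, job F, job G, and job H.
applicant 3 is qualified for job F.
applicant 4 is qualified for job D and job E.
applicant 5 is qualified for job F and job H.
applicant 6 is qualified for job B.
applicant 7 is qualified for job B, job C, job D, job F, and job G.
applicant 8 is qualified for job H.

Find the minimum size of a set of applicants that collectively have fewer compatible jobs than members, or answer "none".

3

Take S = {applicant 3, applicant 5, applicant 8}. Its neighbourhood is {job F, job H}, so |N(S)| = 2 < |S| = 3.
Every subset of size less than 3 has at least as many neighbours as members, so 3 is the minimum.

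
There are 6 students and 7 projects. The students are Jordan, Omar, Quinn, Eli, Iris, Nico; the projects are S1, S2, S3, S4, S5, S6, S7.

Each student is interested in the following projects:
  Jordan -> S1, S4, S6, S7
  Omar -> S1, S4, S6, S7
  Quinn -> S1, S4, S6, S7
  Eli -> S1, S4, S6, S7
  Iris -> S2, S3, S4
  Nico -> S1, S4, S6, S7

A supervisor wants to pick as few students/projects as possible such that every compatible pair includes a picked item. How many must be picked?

{Iris, S1, S4, S6, S7} is a vertex cover of size 5: every edge has an endpoint in this set.
No smaller cover exists because Jordan–S1, Omar–S6, Quinn–S7, Eli–S4, Iris–S2 is a matching of size 5, and a cover must include an endpoint of each of these disjoint edges (König's theorem).

5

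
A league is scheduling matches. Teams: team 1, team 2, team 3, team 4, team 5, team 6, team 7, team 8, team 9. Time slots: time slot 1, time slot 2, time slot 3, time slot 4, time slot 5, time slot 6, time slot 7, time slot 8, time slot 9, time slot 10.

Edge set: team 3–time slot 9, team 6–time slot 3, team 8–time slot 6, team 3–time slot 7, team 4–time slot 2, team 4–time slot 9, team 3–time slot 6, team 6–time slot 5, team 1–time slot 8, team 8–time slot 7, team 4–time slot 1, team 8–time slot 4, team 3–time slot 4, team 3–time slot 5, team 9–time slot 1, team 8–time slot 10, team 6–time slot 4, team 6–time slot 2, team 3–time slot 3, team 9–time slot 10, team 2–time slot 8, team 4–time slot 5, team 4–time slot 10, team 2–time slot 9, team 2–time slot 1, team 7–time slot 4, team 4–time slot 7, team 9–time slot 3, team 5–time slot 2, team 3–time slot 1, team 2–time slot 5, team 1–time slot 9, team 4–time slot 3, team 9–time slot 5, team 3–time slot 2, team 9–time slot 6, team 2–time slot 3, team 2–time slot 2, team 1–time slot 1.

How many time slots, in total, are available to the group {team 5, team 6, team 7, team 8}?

7

The union of neighbours of {team 5, team 6, team 7, team 8} is {time slot 2, time slot 3, time slot 4, time slot 5, time slot 6, time slot 7, time slot 10}, which has 7 elements.
Since |N(S)| = 7 ≥ |S| = 4, Hall's condition holds for this subset.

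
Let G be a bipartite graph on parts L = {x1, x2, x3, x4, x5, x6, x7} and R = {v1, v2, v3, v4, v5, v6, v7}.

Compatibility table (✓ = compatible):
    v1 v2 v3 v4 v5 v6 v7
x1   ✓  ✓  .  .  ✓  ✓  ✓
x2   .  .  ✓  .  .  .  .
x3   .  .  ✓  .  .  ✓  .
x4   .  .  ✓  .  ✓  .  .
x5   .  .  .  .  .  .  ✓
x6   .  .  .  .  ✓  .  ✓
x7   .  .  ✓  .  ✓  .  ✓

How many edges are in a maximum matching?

For example, pair x1→v2, x2→v3, x3→v6, x4→v5, x5→v7.
The set {x2, x4, x5, x6, x7} has only 3 neighbours ({v3, v5, v7}), so by Hall's theorem at most 5 of the 7 left vertices can be matched.

5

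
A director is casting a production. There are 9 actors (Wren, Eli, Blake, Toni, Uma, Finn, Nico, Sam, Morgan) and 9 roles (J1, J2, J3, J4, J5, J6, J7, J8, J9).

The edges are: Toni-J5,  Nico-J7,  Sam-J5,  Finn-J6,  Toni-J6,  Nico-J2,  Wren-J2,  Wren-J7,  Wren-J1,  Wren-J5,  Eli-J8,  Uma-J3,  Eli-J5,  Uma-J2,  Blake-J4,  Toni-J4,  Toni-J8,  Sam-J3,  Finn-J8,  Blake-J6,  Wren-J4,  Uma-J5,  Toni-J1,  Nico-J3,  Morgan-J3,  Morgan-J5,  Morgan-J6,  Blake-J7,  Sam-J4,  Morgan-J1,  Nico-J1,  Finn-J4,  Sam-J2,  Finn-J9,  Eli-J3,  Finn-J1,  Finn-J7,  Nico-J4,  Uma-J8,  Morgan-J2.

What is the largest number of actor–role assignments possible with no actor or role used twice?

For example, pair Wren–J2, Eli–J3, Blake–J7, Toni–J8, Uma–J5, Finn–J9, Nico–J1, Sam–J4, Morgan–J6.
All 9 actors are matched, so no larger matching exists.

9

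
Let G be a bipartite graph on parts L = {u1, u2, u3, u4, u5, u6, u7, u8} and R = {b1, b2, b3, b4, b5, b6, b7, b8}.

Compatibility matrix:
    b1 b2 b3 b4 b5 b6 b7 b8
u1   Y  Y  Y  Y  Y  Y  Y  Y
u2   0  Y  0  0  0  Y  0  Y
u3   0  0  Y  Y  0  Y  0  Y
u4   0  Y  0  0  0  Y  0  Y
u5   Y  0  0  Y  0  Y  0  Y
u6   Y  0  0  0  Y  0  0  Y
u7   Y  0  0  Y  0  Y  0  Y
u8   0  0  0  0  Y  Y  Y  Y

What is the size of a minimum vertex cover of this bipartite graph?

8

A maximum matching has 8 edges (e.g. u1–b7, u2–b2, u3–b3, u4–b6, u5–b1, u6–b8, u7–b4, u8–b5).
By König's theorem the minimum vertex cover has the same size. One such cover is {u1, u2, u3, u4, u5, u6, u7, u8}.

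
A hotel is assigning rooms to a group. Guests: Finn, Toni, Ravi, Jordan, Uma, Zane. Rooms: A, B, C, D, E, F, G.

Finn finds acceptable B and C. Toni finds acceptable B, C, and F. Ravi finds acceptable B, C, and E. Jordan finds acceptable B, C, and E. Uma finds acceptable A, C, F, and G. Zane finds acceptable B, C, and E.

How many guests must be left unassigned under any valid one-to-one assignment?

1

One maximum matching: Finn–C, Toni–F, Ravi–E, Jordan–B, Uma–G.
The set {Finn, Ravi, Jordan, Zane} has only 3 neighbours ({B, C, E}), so by Hall's theorem at most 5 of the 6 guests can be matched.
That matches 5 of the 6, leaving 1 unmatched; no matching can do better.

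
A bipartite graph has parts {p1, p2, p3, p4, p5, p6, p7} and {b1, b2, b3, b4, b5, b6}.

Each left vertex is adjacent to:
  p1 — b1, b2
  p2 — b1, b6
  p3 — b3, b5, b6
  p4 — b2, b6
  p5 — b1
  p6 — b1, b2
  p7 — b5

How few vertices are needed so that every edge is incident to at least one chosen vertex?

{p3, p7, b1, b2, b6} is a vertex cover of size 5: every edge has an endpoint in this set.
No smaller cover exists because p1–b2, p2–b1, p3–b3, p4–b6, p7–b5 is a matching of size 5, and a cover must include an endpoint of each of these disjoint edges (König's theorem).

5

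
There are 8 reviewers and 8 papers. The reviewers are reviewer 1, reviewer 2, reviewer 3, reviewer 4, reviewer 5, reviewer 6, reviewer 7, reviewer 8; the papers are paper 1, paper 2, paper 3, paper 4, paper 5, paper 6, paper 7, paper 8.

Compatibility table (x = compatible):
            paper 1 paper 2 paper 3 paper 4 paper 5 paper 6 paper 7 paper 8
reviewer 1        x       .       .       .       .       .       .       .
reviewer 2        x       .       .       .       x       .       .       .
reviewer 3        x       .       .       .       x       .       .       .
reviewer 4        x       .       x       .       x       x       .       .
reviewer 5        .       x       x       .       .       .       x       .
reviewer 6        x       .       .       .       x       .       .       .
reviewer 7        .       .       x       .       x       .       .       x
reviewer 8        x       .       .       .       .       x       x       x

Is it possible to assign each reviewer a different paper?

No

The set {reviewer 1, reviewer 2, reviewer 3, reviewer 6} has only 2 neighbours ({paper 1, paper 5}), so by Hall's theorem at most 6 of the 8 reviewers can be matched.
Hence no matching covers every reviewer.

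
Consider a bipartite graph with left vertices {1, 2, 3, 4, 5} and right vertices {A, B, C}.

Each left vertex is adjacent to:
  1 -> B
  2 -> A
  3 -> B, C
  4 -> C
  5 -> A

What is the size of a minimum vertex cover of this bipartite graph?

{A, B, C} is a vertex cover of size 3: every edge has an endpoint in this set.
No smaller cover exists because 1–B, 2–A, 3–C is a matching of size 3, and a cover must include an endpoint of each of these disjoint edges (König's theorem).

3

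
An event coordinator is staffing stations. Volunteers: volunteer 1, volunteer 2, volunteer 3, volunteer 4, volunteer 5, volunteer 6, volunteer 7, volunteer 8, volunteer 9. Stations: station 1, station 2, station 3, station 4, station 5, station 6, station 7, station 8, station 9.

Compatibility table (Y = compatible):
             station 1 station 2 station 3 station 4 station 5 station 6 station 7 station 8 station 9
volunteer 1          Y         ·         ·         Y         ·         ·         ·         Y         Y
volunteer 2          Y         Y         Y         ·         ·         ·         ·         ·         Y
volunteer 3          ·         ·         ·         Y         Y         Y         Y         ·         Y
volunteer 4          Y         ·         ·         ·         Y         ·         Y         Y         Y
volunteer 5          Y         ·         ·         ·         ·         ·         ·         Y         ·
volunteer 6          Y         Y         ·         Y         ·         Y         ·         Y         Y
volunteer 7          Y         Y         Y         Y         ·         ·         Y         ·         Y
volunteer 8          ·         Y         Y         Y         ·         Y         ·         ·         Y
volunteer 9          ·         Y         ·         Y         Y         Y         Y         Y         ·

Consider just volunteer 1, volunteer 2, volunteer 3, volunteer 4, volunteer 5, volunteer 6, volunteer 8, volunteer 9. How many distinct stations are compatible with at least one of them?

9

The union of neighbours of {volunteer 1, volunteer 2, volunteer 3, volunteer 4, volunteer 5, volunteer 6, volunteer 8, volunteer 9} is {station 1, station 2, station 3, station 4, station 5, station 6, station 7, station 8, station 9}, which has 9 elements.
Since |N(S)| = 9 ≥ |S| = 8, Hall's condition holds for this subset.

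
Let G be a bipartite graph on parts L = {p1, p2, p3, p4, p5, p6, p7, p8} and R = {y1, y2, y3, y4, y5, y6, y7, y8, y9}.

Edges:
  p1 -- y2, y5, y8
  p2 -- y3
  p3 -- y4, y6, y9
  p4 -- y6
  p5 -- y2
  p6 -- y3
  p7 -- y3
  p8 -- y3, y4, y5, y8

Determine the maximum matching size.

6

One maximum matching: p1–y5, p2–y3, p3–y4, p4–y6, p5–y2, p8–y8.
The set {p2, p6, p7} has only 1 neighbour ({y3}), so by Hall's theorem at most 6 of the 8 left vertices can be matched.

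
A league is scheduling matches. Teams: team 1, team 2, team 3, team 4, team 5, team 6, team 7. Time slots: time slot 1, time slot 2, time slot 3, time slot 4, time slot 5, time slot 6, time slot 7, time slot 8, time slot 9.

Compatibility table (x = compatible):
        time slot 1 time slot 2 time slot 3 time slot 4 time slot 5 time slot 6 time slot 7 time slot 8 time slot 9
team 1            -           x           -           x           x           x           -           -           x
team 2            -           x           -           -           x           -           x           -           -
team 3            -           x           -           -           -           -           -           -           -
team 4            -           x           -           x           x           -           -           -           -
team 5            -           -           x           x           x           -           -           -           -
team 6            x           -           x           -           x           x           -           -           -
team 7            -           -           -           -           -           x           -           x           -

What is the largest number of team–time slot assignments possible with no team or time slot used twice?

7

A valid assignment of size 7: team 1→time slot 9, team 2→time slot 7, team 3→time slot 2, team 4→time slot 5, team 5→time slot 4, team 6→time slot 3, team 7→time slot 8.
This saturates every team, so 7 is the maximum.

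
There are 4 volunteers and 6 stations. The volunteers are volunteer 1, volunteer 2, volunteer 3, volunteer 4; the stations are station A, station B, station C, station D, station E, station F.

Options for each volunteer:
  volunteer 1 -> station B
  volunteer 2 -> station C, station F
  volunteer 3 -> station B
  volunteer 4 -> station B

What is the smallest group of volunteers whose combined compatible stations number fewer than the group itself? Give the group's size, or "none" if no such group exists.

Take S = {volunteer 1, volunteer 3}. Its neighbourhood is {station B}, so |N(S)| = 1 < |S| = 2.
No single vertex violates Hall's condition since each has at least one neighbour, so 2 is the minimum.

2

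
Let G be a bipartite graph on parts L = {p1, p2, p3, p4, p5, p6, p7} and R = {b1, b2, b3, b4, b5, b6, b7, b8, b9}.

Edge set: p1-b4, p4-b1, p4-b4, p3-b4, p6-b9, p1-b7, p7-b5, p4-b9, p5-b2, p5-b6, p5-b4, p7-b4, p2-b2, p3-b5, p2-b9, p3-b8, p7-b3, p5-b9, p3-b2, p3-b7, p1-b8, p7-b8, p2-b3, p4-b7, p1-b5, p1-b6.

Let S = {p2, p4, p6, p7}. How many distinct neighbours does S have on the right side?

The union of neighbours of {p2, p4, p6, p7} is {b1, b2, b3, b4, b5, b7, b8, b9}, which has 8 elements.
Since |N(S)| = 8 ≥ |S| = 4, Hall's condition holds for this subset.

8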